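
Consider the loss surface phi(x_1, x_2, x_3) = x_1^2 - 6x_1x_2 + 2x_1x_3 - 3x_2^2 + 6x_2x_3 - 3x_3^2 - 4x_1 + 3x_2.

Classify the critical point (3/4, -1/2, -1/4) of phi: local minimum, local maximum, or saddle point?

saddle point

The Hessian is constant: H = [[2, -6, 2], [-6, -6, 6], [2, 6, -6]].
Leading principal minors: Δ₁ = 2, Δ₂ = -48, Δ₃ = 96.
The minors fit neither the all-positive nor the alternating-sign pattern, so H is indefinite: a saddle point.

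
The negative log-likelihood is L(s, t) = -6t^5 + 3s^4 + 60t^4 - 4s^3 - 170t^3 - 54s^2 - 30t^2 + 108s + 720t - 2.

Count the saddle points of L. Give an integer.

L separates as a function of s plus a function of t, so ∇L=0 decouples.
∂L/∂s = 12(s - 3)(s - 1)(s + 3) = 0 at s ∈ {-3, 1, 3}; ∂L/∂t = -30(t - 4)(t - 3)(t - 2)(t + 1) = 0 at t ∈ {-1, 2, 3, 4}.
The Hessian is diagonal: diag(L_ss, L_tt). Second derivatives: L_ss(-3)=288, L_ss(1)=-96, L_ss(3)=144; L_tt(-1)=1800, L_tt(2)=-180, L_tt(3)=120, L_tt(4)=-300.
Saddle points occur where the two diagonal entries have opposite signs: (-3, 2), (-3, 4), (1, -1), (1, 3), (3, 2), (3, 4). Count: 6.

6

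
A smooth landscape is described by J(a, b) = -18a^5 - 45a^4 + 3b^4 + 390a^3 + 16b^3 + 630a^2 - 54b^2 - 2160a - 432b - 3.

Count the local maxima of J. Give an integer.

J separates as a function of a plus a function of b, so ∇J=0 decouples.
∂J/∂a = -90(a - 3)(a - 1)(a + 2)(a + 4) = 0 at a ∈ {-4, -2, 1, 3}; ∂J/∂b = 12(b - 3)(b + 3)(b + 4) = 0 at b ∈ {-4, -3, 3}.
The Hessian is diagonal: diag(J_aa, J_bb). Second derivatives: J_aa(-4)=6300, J_aa(-2)=-2700, J_aa(1)=2700, J_aa(3)=-6300; J_bb(-4)=84, J_bb(-3)=-72, J_bb(3)=504.
Local maxima occur where both diagonal entries negative: (-2, -3), (3, -3). Count: 2.

2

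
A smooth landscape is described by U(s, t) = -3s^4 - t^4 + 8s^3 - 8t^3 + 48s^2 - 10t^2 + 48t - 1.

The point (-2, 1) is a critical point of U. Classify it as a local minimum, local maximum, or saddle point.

The mixed partial ∂²U/∂s∂t is 0, so the Hessian at any point is diag(U_ss, U_tt) = diag(12(-3s^2 + 4s + 8), -4(3t^2 + 12t + 5)).
At (-2, 1): H = diag(-144, -80).
Both eigenvalues are negative, so H is negative definite: a local maximum.

local maximum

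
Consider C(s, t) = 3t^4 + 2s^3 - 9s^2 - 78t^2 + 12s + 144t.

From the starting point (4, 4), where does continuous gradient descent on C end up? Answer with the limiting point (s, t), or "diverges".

C is separable, so gradient descent decouples: s follows -∂C/∂s, t follows -∂C/∂t.
∂C/∂s = 6(s - 2)(s - 1); at s=4 this is 36, so s decreases.
∂C/∂t = 12(t - 3)(t - 1)(t + 4); at t=4 this is 288, so t decreases.
s converges to its nearest critical value 2 (a local min of the s-part); t converges to 3. The iterate converges to (2, 3).

(2, 3)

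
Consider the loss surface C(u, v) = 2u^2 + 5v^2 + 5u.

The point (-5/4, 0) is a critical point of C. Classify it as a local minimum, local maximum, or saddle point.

local minimum

The Hessian of C is constant: H = [[4, 0], [0, 10]].
det(H) = 4·10 − 0² = 40.
det(H) > 0 and tr(H) = 14 > 0, so H is positive definite and the point is a local minimum.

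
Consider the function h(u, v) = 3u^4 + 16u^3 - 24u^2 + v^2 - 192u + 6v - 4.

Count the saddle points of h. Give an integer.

h separates as a function of u plus a function of v, so ∇h=0 decouples.
∂h/∂u = 12(u - 2)(u + 2)(u + 4) = 0 at u ∈ {-4, -2, 2}; ∂h/∂v = 2(v + 3) = 0 at v ∈ {-3}.
The Hessian is diagonal: diag(h_uu, h_vv). Second derivatives: h_uu(-4)=144, h_uu(-2)=-96, h_uu(2)=288; h_vv(-3)=2.
Saddle points occur where the two diagonal entries have opposite signs: (-2, -3). Count: 1.

1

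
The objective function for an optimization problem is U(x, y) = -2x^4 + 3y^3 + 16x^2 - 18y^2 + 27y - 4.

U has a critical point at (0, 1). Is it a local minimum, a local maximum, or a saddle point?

The mixed partial ∂²U/∂x∂y is 0, so the Hessian at any point is diag(U_xx, U_yy) = diag(8(-3x^2 + 4), 18(y - 2)).
At (0, 1): H = diag(32, -18).
The eigenvalues have opposite signs, so H is indefinite: a saddle point.

saddle point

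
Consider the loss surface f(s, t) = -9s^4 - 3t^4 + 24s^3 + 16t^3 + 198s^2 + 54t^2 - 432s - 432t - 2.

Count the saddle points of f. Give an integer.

4

f separates as a function of s plus a function of t, so ∇f=0 decouples.
∂f/∂s = -36(s - 4)(s - 1)(s + 3) = 0 at s ∈ {-3, 1, 4}; ∂f/∂t = -12(t - 4)(t - 3)(t + 3) = 0 at t ∈ {-3, 3, 4}.
The Hessian is diagonal: diag(f_ss, f_tt). Second derivatives: f_ss(-3)=-1008, f_ss(1)=432, f_ss(4)=-756; f_tt(-3)=-504, f_tt(3)=72, f_tt(4)=-84.
Saddle points occur where the two diagonal entries have opposite signs: (-3, 3), (1, -3), (1, 4), (4, 3). Count: 4.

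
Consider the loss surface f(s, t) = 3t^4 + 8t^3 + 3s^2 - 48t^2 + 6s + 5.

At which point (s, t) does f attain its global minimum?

f(s,t) separates as P(s) + Q(t) + 5, so its minimum is min P + min Q + 5.
P'(s) = 6s + 6 vanishes at s ∈ {-1}; Q'(t) = 12t(t - 2)(t + 4) vanishes at t ∈ {-4, 0, 2}.
Local minima of P (where P''>0): P(-1)=-3. Local minima of Q: Q(-4)=-512, Q(2)=-80.
So the global minimum of f is P(-1) + Q(-4) + 5 = -3 − 512 + 5 = -510, attained at (-1, -4).

(-1, -4)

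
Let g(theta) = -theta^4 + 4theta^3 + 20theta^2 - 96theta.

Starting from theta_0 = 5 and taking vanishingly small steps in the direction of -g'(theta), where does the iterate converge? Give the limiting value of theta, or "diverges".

diverges

g'(theta) = -4(theta - 4)(theta - 2)(theta + 3), so g'(5) = -96.
Gradient descent moves in the -g' direction, i.e. theta is increasing.
There is no critical point above theta=5, and g' keeps the same sign, so the iterate runs off to +∞.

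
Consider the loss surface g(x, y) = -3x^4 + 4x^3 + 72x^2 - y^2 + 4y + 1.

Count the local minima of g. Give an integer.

0

g separates as a function of x plus a function of y, so ∇g=0 decouples.
∂g/∂x = -12x(x - 4)(x + 3) = 0 at x ∈ {-3, 0, 4}; ∂g/∂y = -2(y - 2) = 0 at y ∈ {2}.
The Hessian is diagonal: diag(g_xx, g_yy). Second derivatives: g_xx(-3)=-252, g_xx(0)=144, g_xx(4)=-336; g_yy(2)=-2.
Local minima occur where both diagonal entries positive: none. Count: 0.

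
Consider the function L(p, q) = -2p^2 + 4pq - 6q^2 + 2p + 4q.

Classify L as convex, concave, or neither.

L is quadratic, so its Hessian is the constant matrix H = [[-4, 4], [4, -12]].
det(H) = 32, tr(H) = -16.
det(H) > 0 and tr(H) < 0, so H is negative definite everywhere: concave.

concave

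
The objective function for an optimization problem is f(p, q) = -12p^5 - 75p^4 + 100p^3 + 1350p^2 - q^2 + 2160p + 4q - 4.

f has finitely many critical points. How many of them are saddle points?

2

f separates as a function of p plus a function of q, so ∇f=0 decouples.
∂f/∂p = -60(p - 3)(p + 1)(p + 3)(p + 4) = 0 at p ∈ {-4, -3, -1, 3}; ∂f/∂q = -2(q - 2) = 0 at q ∈ {2}.
The Hessian is diagonal: diag(f_pp, f_qq). Second derivatives: f_pp(-4)=1260, f_pp(-3)=-720, f_pp(-1)=1440, f_pp(3)=-10080; f_qq(2)=-2.
Saddle points occur where the two diagonal entries have opposite signs: (-4, 2), (-1, 2). Count: 2.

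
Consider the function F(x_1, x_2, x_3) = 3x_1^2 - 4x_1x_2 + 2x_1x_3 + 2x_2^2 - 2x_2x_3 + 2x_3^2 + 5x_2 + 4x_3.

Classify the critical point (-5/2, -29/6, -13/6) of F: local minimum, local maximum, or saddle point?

The Hessian is constant: H = [[6, -4, 2], [-4, 4, -2], [2, -2, 4]].
Leading principal minors: Δ₁ = 6, Δ₂ = 8, Δ₃ = 24.
All leading minors are positive, so H is positive definite: a local minimum.

local minimum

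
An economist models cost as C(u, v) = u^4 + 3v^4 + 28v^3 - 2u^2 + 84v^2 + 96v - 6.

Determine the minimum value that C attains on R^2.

-71

C(u,v) separates as P(u) + Q(v) − 6, so its minimum is min P + min Q − 6.
P'(u) = 4u(u - 1)(u + 1) vanishes at u ∈ {-1, 0, 1}; Q'(v) = 12(v + 1)(v + 2)(v + 4) vanishes at v ∈ {-4, -2, -1}.
Local minima of P (where P''>0): P(-1)=-1, P(1)=-1. Local minima of Q: Q(-4)=-64, Q(-1)=-37.
So the global minimum of C is P(-1) + Q(-4) − 6 = -1 − 64 − 6 = -71, attained at (-1, -4).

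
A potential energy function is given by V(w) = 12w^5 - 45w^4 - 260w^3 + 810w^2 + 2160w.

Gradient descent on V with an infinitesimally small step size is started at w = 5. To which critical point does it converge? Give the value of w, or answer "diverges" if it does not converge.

4

V'(w) = 60(w - 4)(w - 3)(w + 1)(w + 3), so V'(5) = 5760.
Gradient descent moves in the -V' direction, i.e. w is decreasing.
The nearest critical point in that direction is w = 4, where V'' = 2100 > 0 (a local minimum). The iterate converges there.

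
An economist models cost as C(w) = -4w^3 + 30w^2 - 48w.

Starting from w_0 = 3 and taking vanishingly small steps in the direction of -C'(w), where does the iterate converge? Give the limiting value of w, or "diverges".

1

C'(w) = -12(w - 4)(w - 1), so C'(3) = 24.
Gradient descent moves in the -C' direction, i.e. w is decreasing.
The nearest critical point in that direction is w = 1, where C'' = 36 > 0 (a local minimum). The iterate converges there.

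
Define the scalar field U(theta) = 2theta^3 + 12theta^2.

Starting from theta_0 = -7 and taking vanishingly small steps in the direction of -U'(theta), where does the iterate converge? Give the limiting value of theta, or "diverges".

U'(theta) = 6theta(theta + 4), so U'(-7) = 126.
Gradient descent moves in the -U' direction, i.e. theta is decreasing.
There is no critical point below theta=-7, and U' keeps the same sign, so the iterate runs off to −∞.

diverges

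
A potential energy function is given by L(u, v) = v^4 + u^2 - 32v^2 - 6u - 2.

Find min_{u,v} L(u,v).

L(u,v) separates as P(u) + Q(v) − 2, so its minimum is min P + min Q − 2.
P'(u) = 2u - 6 vanishes at u ∈ {3}; Q'(v) = 4v(v - 4)(v + 4) vanishes at v ∈ {-4, 0, 4}.
Local minima of P (where P''>0): P(3)=-9. Local minima of Q: Q(-4)=-256, Q(4)=-256.
So the global minimum of L is P(3) + Q(-4) − 2 = -9 − 256 − 2 = -267, attained at (3, -4).

-267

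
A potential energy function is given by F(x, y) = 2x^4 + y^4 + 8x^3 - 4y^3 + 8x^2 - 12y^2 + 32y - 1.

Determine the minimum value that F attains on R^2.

F(x,y) separates as P(x) + Q(y) − 1, so its minimum is min P + min Q − 1.
P'(x) = 8x(x + 1)(x + 2) vanishes at x ∈ {-2, -1, 0}; Q'(y) = 4(y - 4)(y - 1)(y + 2) vanishes at y ∈ {-2, 1, 4}.
Local minima of P (where P''>0): P(-2)=0, P(0)=0. Local minima of Q: Q(-2)=-64, Q(4)=-64.
So the global minimum of F is P(-2) + Q(-2) − 1 = 0 − 64 − 1 = -65, attained at (-2, -2).

-65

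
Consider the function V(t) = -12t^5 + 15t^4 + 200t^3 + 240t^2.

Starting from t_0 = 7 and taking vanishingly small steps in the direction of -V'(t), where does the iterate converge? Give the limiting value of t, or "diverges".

diverges

V'(t) = -60t(t - 4)(t + 1)(t + 2), so V'(7) = -90720.
Gradient descent moves in the -V' direction, i.e. t is increasing.
There is no critical point above t=7, and V' keeps the same sign, so the iterate runs off to +∞.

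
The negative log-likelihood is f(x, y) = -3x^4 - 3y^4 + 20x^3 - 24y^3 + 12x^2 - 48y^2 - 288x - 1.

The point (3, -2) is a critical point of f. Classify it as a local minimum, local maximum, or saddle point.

local minimum

The mixed partial ∂²f/∂x∂y is 0, so the Hessian at any point is diag(f_xx, f_yy) = diag(12(-3x^2 + 10x + 2), -12(3y^2 + 12y + 8)).
At (3, -2): H = diag(60, 48).
Both eigenvalues are positive, so H is positive definite: a local minimum.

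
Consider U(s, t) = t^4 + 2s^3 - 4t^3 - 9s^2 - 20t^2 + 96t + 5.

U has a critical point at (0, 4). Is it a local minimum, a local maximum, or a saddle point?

The mixed partial ∂²U/∂s∂t is 0, so the Hessian at any point is diag(U_ss, U_tt) = diag(6(2s - 3), 4(3t^2 - 6t - 10)).
At (0, 4): H = diag(-18, 56).
The eigenvalues have opposite signs, so H is indefinite: a saddle point.

saddle point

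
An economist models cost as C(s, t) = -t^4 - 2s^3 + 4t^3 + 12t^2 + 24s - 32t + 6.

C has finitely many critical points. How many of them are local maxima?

2

C separates as a function of s plus a function of t, so ∇C=0 decouples.
∂C/∂s = -6(s - 2)(s + 2) = 0 at s ∈ {-2, 2}; ∂C/∂t = -4(t - 4)(t - 1)(t + 2) = 0 at t ∈ {-2, 1, 4}.
The Hessian is diagonal: diag(C_ss, C_tt). Second derivatives: C_ss(-2)=24, C_ss(2)=-24; C_tt(-2)=-72, C_tt(1)=36, C_tt(4)=-72.
Local maxima occur where both diagonal entries negative: (2, -2), (2, 4). Count: 2.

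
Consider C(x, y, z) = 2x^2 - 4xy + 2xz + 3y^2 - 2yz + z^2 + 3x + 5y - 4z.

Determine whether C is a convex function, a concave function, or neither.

convex

C is quadratic, so its Hessian is the constant matrix H = [[4, -4, 2], [-4, 6, -2], [2, -2, 2]].
Leading principal minors: 4, 8, 8.
All positive ⇒ H ≻ 0 ⇒ convex.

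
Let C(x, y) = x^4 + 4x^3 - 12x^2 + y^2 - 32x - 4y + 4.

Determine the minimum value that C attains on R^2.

-64

C(x,y) separates as P(x) + Q(y) + 4, so its minimum is min P + min Q + 4.
P'(x) = 4(x - 2)(x + 1)(x + 4) vanishes at x ∈ {-4, -1, 2}; Q'(y) = 2y - 4 vanishes at y ∈ {2}.
Local minima of P (where P''>0): P(-4)=-64, P(2)=-64. Local minima of Q: Q(2)=-4.
So the global minimum of C is P(-4) + Q(2) + 4 = -64 − 4 + 4 = -64, attained at (-4, 2).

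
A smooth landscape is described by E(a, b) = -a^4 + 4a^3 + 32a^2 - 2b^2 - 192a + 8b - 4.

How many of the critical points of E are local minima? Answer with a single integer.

E separates as a function of a plus a function of b, so ∇E=0 decouples.
∂E/∂a = -4(a - 4)(a - 3)(a + 4) = 0 at a ∈ {-4, 3, 4}; ∂E/∂b = -4(b - 2) = 0 at b ∈ {2}.
The Hessian is diagonal: diag(E_aa, E_bb). Second derivatives: E_aa(-4)=-224, E_aa(3)=28, E_aa(4)=-32; E_bb(2)=-4.
Local minima occur where both diagonal entries positive: none. Count: 0.

0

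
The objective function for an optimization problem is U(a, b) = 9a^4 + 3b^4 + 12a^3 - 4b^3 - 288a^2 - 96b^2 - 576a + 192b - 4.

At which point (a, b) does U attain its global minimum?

U(a,b) separates as P(a) + Q(b) − 4, so its minimum is min P + min Q − 4.
P'(a) = 36(a - 4)(a + 1)(a + 4) vanishes at a ∈ {-4, -1, 4}; Q'(b) = 12(b - 4)(b - 1)(b + 4) vanishes at b ∈ {-4, 1, 4}.
Local minima of P (where P''>0): P(-4)=-768, P(4)=-3840. Local minima of Q: Q(-4)=-1280, Q(4)=-256.
So the global minimum of U is P(4) + Q(-4) − 4 = -3840 − 1280 − 4 = -5124, attained at (4, -4).

(4, -4)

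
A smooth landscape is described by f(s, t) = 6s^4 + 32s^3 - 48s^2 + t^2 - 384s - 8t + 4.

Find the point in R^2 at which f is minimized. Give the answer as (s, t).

f(s,t) separates as P(s) + Q(t) + 4, so its minimum is min P + min Q + 4.
P'(s) = 24(s - 2)(s + 2)(s + 4) vanishes at s ∈ {-4, -2, 2}; Q'(t) = 2(t - 4) vanishes at t ∈ {4}.
Local minima of P (where P''>0): P(-4)=256, P(2)=-608. Local minima of Q: Q(4)=-16.
So the global minimum of f is P(2) + Q(4) + 4 = -608 − 16 + 4 = -620, attained at (2, 4).

(2, 4)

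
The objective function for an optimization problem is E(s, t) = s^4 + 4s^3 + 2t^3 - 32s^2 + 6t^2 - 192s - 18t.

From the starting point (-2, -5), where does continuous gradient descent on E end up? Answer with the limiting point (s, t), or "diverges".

diverges

E is separable, so gradient descent decouples: s follows -∂E/∂s, t follows -∂E/∂t.
∂E/∂s = 4(s - 4)(s + 3)(s + 4); at s=-2 this is -48, so s increases.
∂E/∂t = 6(t - 1)(t + 3); at t=-5 this is 72, so t decreases.
The t-coordinate has no critical point in that direction and runs off to infinity.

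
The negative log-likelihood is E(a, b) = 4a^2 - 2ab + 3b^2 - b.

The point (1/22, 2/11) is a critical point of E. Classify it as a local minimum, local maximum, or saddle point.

The Hessian of E is constant: H = [[8, -2], [-2, 6]].
det(H) = 8·6 − (-2)² = 44.
det(H) > 0 and tr(H) = 14 > 0, so H is positive definite and the point is a local minimum.

local minimum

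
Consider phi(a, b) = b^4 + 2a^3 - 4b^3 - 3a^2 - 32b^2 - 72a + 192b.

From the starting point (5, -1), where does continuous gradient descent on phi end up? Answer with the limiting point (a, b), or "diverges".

phi is separable, so gradient descent decouples: a follows -∂phi/∂a, b follows -∂phi/∂b.
∂phi/∂a = 6(a - 4)(a + 3); at a=5 this is 48, so a decreases.
∂phi/∂b = 4(b - 4)(b - 3)(b + 4); at b=-1 this is 240, so b decreases.
a converges to its nearest critical value 4 (a local min of the a-part); b converges to -4. The iterate converges to (4, -4).

(4, -4)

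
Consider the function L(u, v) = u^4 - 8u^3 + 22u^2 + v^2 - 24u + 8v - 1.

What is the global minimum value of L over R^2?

-26

L(u,v) separates as P(u) + Q(v) − 1, so its minimum is min P + min Q − 1.
P'(u) = 4(u - 3)(u - 2)(u - 1) vanishes at u ∈ {1, 2, 3}; Q'(v) = 2v + 8 vanishes at v ∈ {-4}.
Local minima of P (where P''>0): P(1)=-9, P(3)=-9. Local minima of Q: Q(-4)=-16.
So the global minimum of L is P(1) + Q(-4) − 1 = -9 − 16 − 1 = -26, attained at (1, -4).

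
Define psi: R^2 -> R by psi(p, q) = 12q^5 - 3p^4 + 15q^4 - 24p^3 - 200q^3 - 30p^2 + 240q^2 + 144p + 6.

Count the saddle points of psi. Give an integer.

6

psi separates as a function of p plus a function of q, so ∇psi=0 decouples.
∂psi/∂p = -12(p - 1)(p + 3)(p + 4) = 0 at p ∈ {-4, -3, 1}; ∂psi/∂q = 60q(q - 2)(q - 1)(q + 4) = 0 at q ∈ {-4, 0, 1, 2}.
The Hessian is diagonal: diag(psi_pp, psi_qq). Second derivatives: psi_pp(-4)=-60, psi_pp(-3)=48, psi_pp(1)=-240; psi_qq(-4)=-7200, psi_qq(0)=480, psi_qq(1)=-300, psi_qq(2)=720.
Saddle points occur where the two diagonal entries have opposite signs: (-4, 0), (-4, 2), (-3, -4), (-3, 1), (1, 0), (1, 2). Count: 6.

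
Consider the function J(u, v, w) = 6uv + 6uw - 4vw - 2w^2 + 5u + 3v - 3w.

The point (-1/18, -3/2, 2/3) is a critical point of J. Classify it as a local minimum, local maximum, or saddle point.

The Hessian is constant: H = [[0, 6, 6], [6, 0, -4], [6, -4, -4]].
Leading principal minors: Δ₁ = 0, Δ₂ = -36, Δ₃ = -144.
The minors fit neither the all-positive nor the alternating-sign pattern, so H is indefinite: a saddle point.

saddle point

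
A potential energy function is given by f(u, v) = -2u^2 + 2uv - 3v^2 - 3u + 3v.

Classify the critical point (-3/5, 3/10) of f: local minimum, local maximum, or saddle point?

local maximum

The Hessian of f is constant: H = [[-4, 2], [2, -6]].
det(H) = (-4)·(-6) − 2² = 20.
det(H) > 0 and tr(H) = -10 < 0, so H is negative definite and the point is a local maximum.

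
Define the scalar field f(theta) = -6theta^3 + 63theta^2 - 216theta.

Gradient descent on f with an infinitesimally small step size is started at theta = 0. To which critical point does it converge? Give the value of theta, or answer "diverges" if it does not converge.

f'(theta) = -18(theta - 4)(theta - 3), so f'(0) = -216.
Gradient descent moves in the -f' direction, i.e. theta is increasing.
The nearest critical point in that direction is theta = 3, where f'' = 18 > 0 (a local minimum). The iterate converges there.

3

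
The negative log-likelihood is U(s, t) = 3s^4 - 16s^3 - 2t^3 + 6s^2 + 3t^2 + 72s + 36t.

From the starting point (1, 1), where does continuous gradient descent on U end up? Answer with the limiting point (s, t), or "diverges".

U is separable, so gradient descent decouples: s follows -∂U/∂s, t follows -∂U/∂t.
∂U/∂s = 12(s - 3)(s - 2)(s + 1); at s=1 this is 48, so s decreases.
∂U/∂t = -6(t - 3)(t + 2); at t=1 this is 36, so t decreases.
s converges to its nearest critical value -1 (a local min of the s-part); t converges to -2. The iterate converges to (-1, -2).

(-1, -2)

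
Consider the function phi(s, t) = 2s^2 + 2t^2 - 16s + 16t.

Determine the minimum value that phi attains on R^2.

-64

phi(s,t) separates as P(s) + Q(t), so its minimum is min P + min Q.
P'(s) = 4s - 16 vanishes at s ∈ {4}; Q'(t) = 4(t + 4) vanishes at t ∈ {-4}.
Local minima of P (where P''>0): P(4)=-32. Local minima of Q: Q(-4)=-32.
So the global minimum of phi is P(4) + Q(-4) = -32 − 32 = -64, attained at (4, -4).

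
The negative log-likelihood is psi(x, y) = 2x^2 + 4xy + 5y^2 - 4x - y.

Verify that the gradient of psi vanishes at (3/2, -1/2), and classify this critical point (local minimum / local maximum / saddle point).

∇psi = (4x + 4y - 4, 4x + 10y - 1); substituting (3/2, -1/2) gives ∇psi = (0, 0), so (3/2, -1/2) is indeed a critical point.
The Hessian of psi is constant: H = [[4, 4], [4, 10]].
det(H) = 4·10 − 4² = 24.
det(H) > 0 and tr(H) = 14 > 0, so H is positive definite and the point is a local minimum.

local minimum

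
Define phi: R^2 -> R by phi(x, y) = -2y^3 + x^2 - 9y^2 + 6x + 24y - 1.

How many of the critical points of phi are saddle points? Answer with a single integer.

1

phi separates as a function of x plus a function of y, so ∇phi=0 decouples.
∂phi/∂x = 2(x + 3) = 0 at x ∈ {-3}; ∂phi/∂y = -6(y - 1)(y + 4) = 0 at y ∈ {-4, 1}.
The Hessian is diagonal: diag(phi_xx, phi_yy). Second derivatives: phi_xx(-3)=2; phi_yy(-4)=30, phi_yy(1)=-30.
Saddle points occur where the two diagonal entries have opposite signs: (-3, 1). Count: 1.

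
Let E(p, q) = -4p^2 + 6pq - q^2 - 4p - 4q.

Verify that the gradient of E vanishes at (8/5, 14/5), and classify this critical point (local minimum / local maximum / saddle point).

saddle point

∇E = (-8p + 6q - 4, 6p - 2q - 4); substituting (8/5, 14/5) gives ∇E = (0, 0), so (8/5, 14/5) is indeed a critical point.
The Hessian of E is constant: H = [[-8, 6], [6, -2]].
det(H) = (-8)·(-2) − 6² = -20.
Since det(H) < 0, H is indefinite and the critical point is a saddle point.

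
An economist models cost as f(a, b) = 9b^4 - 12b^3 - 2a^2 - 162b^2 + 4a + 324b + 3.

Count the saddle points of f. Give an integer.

f separates as a function of a plus a function of b, so ∇f=0 decouples.
∂f/∂a = -4(a - 1) = 0 at a ∈ {1}; ∂f/∂b = 36(b - 3)(b - 1)(b + 3) = 0 at b ∈ {-3, 1, 3}.
The Hessian is diagonal: diag(f_aa, f_bb). Second derivatives: f_aa(1)=-4; f_bb(-3)=864, f_bb(1)=-288, f_bb(3)=432.
Saddle points occur where the two diagonal entries have opposite signs: (1, -3), (1, 3). Count: 2.

2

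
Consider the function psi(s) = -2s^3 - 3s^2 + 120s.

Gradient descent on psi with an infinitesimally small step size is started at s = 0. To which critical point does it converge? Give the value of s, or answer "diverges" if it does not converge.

psi'(s) = -6(s - 4)(s + 5), so psi'(0) = 120.
Gradient descent moves in the -psi' direction, i.e. s is decreasing.
The nearest critical point in that direction is s = -5, where psi'' = 54 > 0 (a local minimum). The iterate converges there.

-5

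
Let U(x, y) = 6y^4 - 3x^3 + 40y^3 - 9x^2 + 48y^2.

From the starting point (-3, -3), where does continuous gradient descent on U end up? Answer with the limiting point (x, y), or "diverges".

U is separable, so gradient descent decouples: x follows -∂U/∂x, y follows -∂U/∂y.
∂U/∂x = -9x(x + 2); at x=-3 this is -27, so x increases.
∂U/∂y = 24y(y + 1)(y + 4); at y=-3 this is 144, so y decreases.
x converges to its nearest critical value -2 (a local min of the x-part); y converges to -4. The iterate converges to (-2, -4).

(-2, -4)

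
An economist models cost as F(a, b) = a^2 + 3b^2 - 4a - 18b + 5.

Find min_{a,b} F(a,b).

F(a,b) separates as P(a) + Q(b) + 5, so its minimum is min P + min Q + 5.
P'(a) = 2a - 4 vanishes at a ∈ {2}; Q'(b) = 6b - 18 vanishes at b ∈ {3}.
Local minima of P (where P''>0): P(2)=-4. Local minima of Q: Q(3)=-27.
So the global minimum of F is P(2) + Q(3) + 5 = -4 − 27 + 5 = -26, attained at (2, 3).

-26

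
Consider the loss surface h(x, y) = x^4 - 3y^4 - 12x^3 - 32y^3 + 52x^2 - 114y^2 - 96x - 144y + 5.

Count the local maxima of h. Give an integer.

2

h separates as a function of x plus a function of y, so ∇h=0 decouples.
∂h/∂x = 4(x - 4)(x - 3)(x - 2) = 0 at x ∈ {2, 3, 4}; ∂h/∂y = -12(y + 1)(y + 3)(y + 4) = 0 at y ∈ {-4, -3, -1}.
The Hessian is diagonal: diag(h_xx, h_yy). Second derivatives: h_xx(2)=8, h_xx(3)=-4, h_xx(4)=8; h_yy(-4)=-36, h_yy(-3)=24, h_yy(-1)=-72.
Local maxima occur where both diagonal entries negative: (3, -4), (3, -1). Count: 2.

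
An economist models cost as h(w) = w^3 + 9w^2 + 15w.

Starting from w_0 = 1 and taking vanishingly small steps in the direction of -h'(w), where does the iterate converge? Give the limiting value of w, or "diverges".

h'(w) = 3(w + 1)(w + 5), so h'(1) = 36.
Gradient descent moves in the -h' direction, i.e. w is decreasing.
The nearest critical point in that direction is w = -1, where h'' = 12 > 0 (a local minimum). The iterate converges there.

-1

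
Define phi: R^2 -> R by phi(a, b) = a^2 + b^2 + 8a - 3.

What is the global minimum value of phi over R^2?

phi(a,b) separates as P(a) + Q(b) − 3, so its minimum is min P + min Q − 3.
P'(a) = 2a + 8 vanishes at a ∈ {-4}; Q'(b) = 2b vanishes at b ∈ {0}.
Local minima of P (where P''>0): P(-4)=-16. Local minima of Q: Q(0)=0.
So the global minimum of phi is P(-4) + Q(0) − 3 = -16 + 0 − 3 = -19, attained at (-4, 0).

-19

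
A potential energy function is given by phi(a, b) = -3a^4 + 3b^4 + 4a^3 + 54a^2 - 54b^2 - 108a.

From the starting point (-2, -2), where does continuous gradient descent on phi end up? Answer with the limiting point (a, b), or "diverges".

phi is separable, so gradient descent decouples: a follows -∂phi/∂a, b follows -∂phi/∂b.
∂phi/∂a = -12(a - 3)(a - 1)(a + 3); at a=-2 this is -180, so a increases.
∂phi/∂b = 12b(b - 3)(b + 3); at b=-2 this is 120, so b decreases.
a converges to its nearest critical value 1 (a local min of the a-part); b converges to -3. The iterate converges to (1, -3).

(1, -3)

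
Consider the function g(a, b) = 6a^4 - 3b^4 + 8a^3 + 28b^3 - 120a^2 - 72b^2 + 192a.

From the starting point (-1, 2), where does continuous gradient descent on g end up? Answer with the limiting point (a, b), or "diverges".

g is separable, so gradient descent decouples: a follows -∂g/∂a, b follows -∂g/∂b.
∂g/∂a = 24(a - 2)(a - 1)(a + 4); at a=-1 this is 432, so a decreases.
∂g/∂b = -12b(b - 4)(b - 3); at b=2 this is -48, so b increases.
a converges to its nearest critical value -4 (a local min of the a-part); b converges to 3. The iterate converges to (-4, 3).

(-4, 3)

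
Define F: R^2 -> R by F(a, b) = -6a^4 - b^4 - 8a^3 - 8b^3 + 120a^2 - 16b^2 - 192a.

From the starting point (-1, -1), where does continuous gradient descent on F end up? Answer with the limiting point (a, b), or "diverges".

F is separable, so gradient descent decouples: a follows -∂F/∂a, b follows -∂F/∂b.
∂F/∂a = -24(a - 2)(a - 1)(a + 4); at a=-1 this is -432, so a increases.
∂F/∂b = -4b(b + 2)(b + 4); at b=-1 this is 12, so b decreases.
a converges to its nearest critical value 1 (a local min of the a-part); b converges to -2. The iterate converges to (1, -2).

(1, -2)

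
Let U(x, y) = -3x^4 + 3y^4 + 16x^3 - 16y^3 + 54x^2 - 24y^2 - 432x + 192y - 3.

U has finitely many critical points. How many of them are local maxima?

U separates as a function of x plus a function of y, so ∇U=0 decouples.
∂U/∂x = -12(x - 4)(x - 3)(x + 3) = 0 at x ∈ {-3, 3, 4}; ∂U/∂y = 12(y - 4)(y - 2)(y + 2) = 0 at y ∈ {-2, 2, 4}.
The Hessian is diagonal: diag(U_xx, U_yy). Second derivatives: U_xx(-3)=-504, U_xx(3)=72, U_xx(4)=-84; U_yy(-2)=288, U_yy(2)=-96, U_yy(4)=144.
Local maxima occur where both diagonal entries negative: (-3, 2), (4, 2). Count: 2.

2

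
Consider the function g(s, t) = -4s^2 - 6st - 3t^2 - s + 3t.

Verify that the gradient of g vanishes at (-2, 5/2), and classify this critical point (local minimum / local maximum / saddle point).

local maximum

∇g = (-8s - 6t - 1, -6s - 6t + 3); substituting (-2, 5/2) gives ∇g = (0, 0), so (-2, 5/2) is indeed a critical point.
The Hessian of g is constant: H = [[-8, -6], [-6, -6]].
det(H) = (-8)·(-6) − (-6)² = 12.
det(H) > 0 and tr(H) = -14 < 0, so H is negative definite and the point is a local maximum.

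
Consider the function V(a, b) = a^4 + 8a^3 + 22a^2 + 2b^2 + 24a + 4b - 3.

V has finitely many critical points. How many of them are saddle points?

1

V separates as a function of a plus a function of b, so ∇V=0 decouples.
∂V/∂a = 4(a + 1)(a + 2)(a + 3) = 0 at a ∈ {-3, -2, -1}; ∂V/∂b = 4(b + 1) = 0 at b ∈ {-1}.
The Hessian is diagonal: diag(V_aa, V_bb). Second derivatives: V_aa(-3)=8, V_aa(-2)=-4, V_aa(-1)=8; V_bb(-1)=4.
Saddle points occur where the two diagonal entries have opposite signs: (-2, -1). Count: 1.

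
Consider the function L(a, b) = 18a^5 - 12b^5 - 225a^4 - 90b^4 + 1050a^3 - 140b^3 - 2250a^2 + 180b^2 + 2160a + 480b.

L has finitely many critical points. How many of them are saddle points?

L separates as a function of a plus a function of b, so ∇L=0 decouples.
∂L/∂a = 90(a - 4)(a - 3)(a - 2)(a - 1) = 0 at a ∈ {1, 2, 3, 4}; ∂L/∂b = -60(b - 1)(b + 1)(b + 2)(b + 4) = 0 at b ∈ {-4, -2, -1, 1}.
The Hessian is diagonal: diag(L_aa, L_bb). Second derivatives: L_aa(1)=-540, L_aa(2)=180, L_aa(3)=-180, L_aa(4)=540; L_bb(-4)=1800, L_bb(-2)=-360, L_bb(-1)=360, L_bb(1)=-1800.
Saddle points occur where the two diagonal entries have opposite signs: (1, -4), (1, -1), (2, -2), (2, 1), (3, -4), (3, -1), (4, -2), (4, 1). Count: 8.

8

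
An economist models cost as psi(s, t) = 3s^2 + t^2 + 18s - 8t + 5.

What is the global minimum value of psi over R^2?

psi(s,t) separates as P(s) + Q(t) + 5, so its minimum is min P + min Q + 5.
P'(s) = 6s + 18 vanishes at s ∈ {-3}; Q'(t) = 2(t - 4) vanishes at t ∈ {4}.
Local minima of P (where P''>0): P(-3)=-27. Local minima of Q: Q(4)=-16.
So the global minimum of psi is P(-3) + Q(4) + 5 = -27 − 16 + 5 = -38, attained at (-3, 4).

-38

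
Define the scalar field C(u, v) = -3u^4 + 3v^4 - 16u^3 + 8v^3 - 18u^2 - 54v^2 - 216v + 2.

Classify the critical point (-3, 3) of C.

saddle point

The mixed partial ∂²C/∂u∂v is 0, so the Hessian at any point is diag(C_uu, C_vv) = diag(-12(3u^2 + 8u + 3), 12(3v^2 + 4v - 9)).
At (-3, 3): H = diag(-72, 360).
The eigenvalues have opposite signs, so H is indefinite: a saddle point.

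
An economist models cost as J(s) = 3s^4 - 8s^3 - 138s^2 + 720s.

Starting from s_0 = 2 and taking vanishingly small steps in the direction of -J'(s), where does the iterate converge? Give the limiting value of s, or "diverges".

J'(s) = 12(s - 4)(s - 3)(s + 5), so J'(2) = 168.
Gradient descent moves in the -J' direction, i.e. s is decreasing.
The nearest critical point in that direction is s = -5, where J'' = 864 > 0 (a local minimum). The iterate converges there.

-5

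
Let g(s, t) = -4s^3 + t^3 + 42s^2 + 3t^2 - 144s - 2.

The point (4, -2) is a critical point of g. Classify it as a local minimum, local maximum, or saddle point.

local maximum

The mixed partial ∂²g/∂s∂t is 0, so the Hessian at any point is diag(g_ss, g_tt) = diag(12(-2s + 7), 6(t + 1)).
At (4, -2): H = diag(-12, -6).
Both eigenvalues are negative, so H is negative definite: a local maximum.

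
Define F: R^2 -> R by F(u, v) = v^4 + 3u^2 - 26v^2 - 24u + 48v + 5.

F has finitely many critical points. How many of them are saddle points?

1

F separates as a function of u plus a function of v, so ∇F=0 decouples.
∂F/∂u = 6(u - 4) = 0 at u ∈ {4}; ∂F/∂v = 4(v - 3)(v - 1)(v + 4) = 0 at v ∈ {-4, 1, 3}.
The Hessian is diagonal: diag(F_uu, F_vv). Second derivatives: F_uu(4)=6; F_vv(-4)=140, F_vv(1)=-40, F_vv(3)=56.
Saddle points occur where the two diagonal entries have opposite signs: (4, 1). Count: 1.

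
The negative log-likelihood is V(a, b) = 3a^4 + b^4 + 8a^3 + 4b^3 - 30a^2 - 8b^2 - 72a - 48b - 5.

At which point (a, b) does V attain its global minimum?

(2, 2)

V(a,b) separates as P(a) + Q(b) − 5, so its minimum is min P + min Q − 5.
P'(a) = 12(a - 2)(a + 1)(a + 3) vanishes at a ∈ {-3, -1, 2}; Q'(b) = 4(b - 2)(b + 2)(b + 3) vanishes at b ∈ {-3, -2, 2}.
Local minima of P (where P''>0): P(-3)=-27, P(2)=-152. Local minima of Q: Q(-3)=45, Q(2)=-80.
So the global minimum of V is P(2) + Q(2) − 5 = -152 − 80 − 5 = -237, attained at (2, 2).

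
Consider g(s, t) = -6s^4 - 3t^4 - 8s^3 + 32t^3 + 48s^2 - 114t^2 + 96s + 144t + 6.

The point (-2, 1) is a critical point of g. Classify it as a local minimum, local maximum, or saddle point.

The mixed partial ∂²g/∂s∂t is 0, so the Hessian at any point is diag(g_ss, g_tt) = diag(24(-3s^2 - 2s + 4), 12(-3t^2 + 16t - 19)).
At (-2, 1): H = diag(-96, -72).
Both eigenvalues are negative, so H is negative definite: a local maximum.

local maximum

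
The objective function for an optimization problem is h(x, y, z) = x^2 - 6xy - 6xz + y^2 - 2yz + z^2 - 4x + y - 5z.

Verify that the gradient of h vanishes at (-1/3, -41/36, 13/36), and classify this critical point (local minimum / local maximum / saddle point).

saddle point

∇h = (2x - 6y - 6z - 4, -6x + 2y - 2z + 1, -6x - 2y + 2z - 5); substituting (-1/3, -41/36, 13/36) gives ∇h = (0, 0, 0), so (-1/3, -41/36, 13/36) is indeed a critical point.
The Hessian is constant: H = [[2, -6, -6], [-6, 2, -2], [-6, -2, 2]].
Leading principal minors: Δ₁ = 2, Δ₂ = -32, Δ₃ = -288.
The minors fit neither the all-positive nor the alternating-sign pattern, so H is indefinite: a saddle point.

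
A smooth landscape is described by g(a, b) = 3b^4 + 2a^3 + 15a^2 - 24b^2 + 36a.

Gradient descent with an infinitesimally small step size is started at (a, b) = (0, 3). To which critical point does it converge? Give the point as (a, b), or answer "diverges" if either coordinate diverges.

g is separable, so gradient descent decouples: a follows -∂g/∂a, b follows -∂g/∂b.
∂g/∂a = 6(a + 2)(a + 3); at a=0 this is 36, so a decreases.
∂g/∂b = 12b(b - 2)(b + 2); at b=3 this is 180, so b decreases.
a converges to its nearest critical value -2 (a local min of the a-part); b converges to 2. The iterate converges to (-2, 2).

(-2, 2)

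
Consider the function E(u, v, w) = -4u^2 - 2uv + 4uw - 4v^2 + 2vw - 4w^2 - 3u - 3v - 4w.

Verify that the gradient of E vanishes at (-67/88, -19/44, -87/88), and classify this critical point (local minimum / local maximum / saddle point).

local maximum

∇E = (-8u - 2v + 4w - 3, -2u - 8v + 2w - 3, 4u + 2v - 8w - 4); substituting (-67/88, -19/44, -87/88) gives ∇E = (0, 0, 0), so (-67/88, -19/44, -87/88) is indeed a critical point.
The Hessian is constant: H = [[-8, -2, 4], [-2, -8, 2], [4, 2, -8]].
Leading principal minors: Δ₁ = -8, Δ₂ = 60, Δ₃ = -352.
The minors alternate sign starting negative (−, +, −), so H is negative definite: a local maximum.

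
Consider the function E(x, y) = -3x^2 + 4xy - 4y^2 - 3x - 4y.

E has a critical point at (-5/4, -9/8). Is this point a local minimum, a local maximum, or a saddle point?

local maximum

The Hessian of E is constant: H = [[-6, 4], [4, -8]].
det(H) = (-6)·(-8) − 4² = 32.
det(H) > 0 and tr(H) = -14 < 0, so H is negative definite and the point is a local maximum.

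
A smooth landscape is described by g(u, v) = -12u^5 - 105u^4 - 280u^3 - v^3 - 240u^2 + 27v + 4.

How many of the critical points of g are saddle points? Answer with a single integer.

4

g separates as a function of u plus a function of v, so ∇g=0 decouples.
∂g/∂u = -60u(u + 1)(u + 2)(u + 4) = 0 at u ∈ {-4, -2, -1, 0}; ∂g/∂v = -3(v - 3)(v + 3) = 0 at v ∈ {-3, 3}.
The Hessian is diagonal: diag(g_uu, g_vv). Second derivatives: g_uu(-4)=1440, g_uu(-2)=-240, g_uu(-1)=180, g_uu(0)=-480; g_vv(-3)=18, g_vv(3)=-18.
Saddle points occur where the two diagonal entries have opposite signs: (-4, 3), (-2, -3), (-1, 3), (0, -3). Count: 4.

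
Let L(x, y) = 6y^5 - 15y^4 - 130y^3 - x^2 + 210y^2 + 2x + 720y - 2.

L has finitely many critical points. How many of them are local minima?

0

L separates as a function of x plus a function of y, so ∇L=0 decouples.
∂L/∂x = -2(x - 1) = 0 at x ∈ {1}; ∂L/∂y = 30(y - 4)(y - 2)(y + 1)(y + 3) = 0 at y ∈ {-3, -1, 2, 4}.
The Hessian is diagonal: diag(L_xx, L_yy). Second derivatives: L_xx(1)=-2; L_yy(-3)=-2100, L_yy(-1)=900, L_yy(2)=-900, L_yy(4)=2100.
Local minima occur where both diagonal entries positive: none. Count: 0.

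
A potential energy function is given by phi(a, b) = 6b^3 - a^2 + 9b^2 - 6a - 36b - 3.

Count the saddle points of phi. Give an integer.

phi separates as a function of a plus a function of b, so ∇phi=0 decouples.
∂phi/∂a = -2(a + 3) = 0 at a ∈ {-3}; ∂phi/∂b = 18(b - 1)(b + 2) = 0 at b ∈ {-2, 1}.
The Hessian is diagonal: diag(phi_aa, phi_bb). Second derivatives: phi_aa(-3)=-2; phi_bb(-2)=-54, phi_bb(1)=54.
Saddle points occur where the two diagonal entries have opposite signs: (-3, 1). Count: 1.

1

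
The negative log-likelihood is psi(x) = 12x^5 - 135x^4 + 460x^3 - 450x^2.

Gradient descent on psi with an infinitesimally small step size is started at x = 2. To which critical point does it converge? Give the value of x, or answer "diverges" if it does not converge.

1

psi'(x) = 60x(x - 5)(x - 3)(x - 1), so psi'(2) = 360.
Gradient descent moves in the -psi' direction, i.e. x is decreasing.
The nearest critical point in that direction is x = 1, where psi'' = 480 > 0 (a local minimum). The iterate converges there.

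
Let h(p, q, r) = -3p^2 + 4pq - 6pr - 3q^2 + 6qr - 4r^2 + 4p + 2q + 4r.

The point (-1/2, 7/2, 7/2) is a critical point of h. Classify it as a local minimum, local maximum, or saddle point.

local maximum

The Hessian is constant: H = [[-6, 4, -6], [4, -6, 6], [-6, 6, -8]].
Leading principal minors: Δ₁ = -6, Δ₂ = 20, Δ₃ = -16.
The minors alternate sign starting negative (−, +, −), so H is negative definite: a local maximum.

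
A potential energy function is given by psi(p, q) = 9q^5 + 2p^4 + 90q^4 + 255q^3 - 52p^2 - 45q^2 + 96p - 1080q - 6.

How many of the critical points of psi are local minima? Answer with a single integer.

psi separates as a function of p plus a function of q, so ∇psi=0 decouples.
∂psi/∂p = 8(p - 3)(p - 1)(p + 4) = 0 at p ∈ {-4, 1, 3}; ∂psi/∂q = 45(q - 1)(q + 2)(q + 3)(q + 4) = 0 at q ∈ {-4, -3, -2, 1}.
The Hessian is diagonal: diag(psi_pp, psi_qq). Second derivatives: psi_pp(-4)=280, psi_pp(1)=-80, psi_pp(3)=112; psi_qq(-4)=-450, psi_qq(-3)=180, psi_qq(-2)=-270, psi_qq(1)=2700.
Local minima occur where both diagonal entries positive: (-4, -3), (-4, 1), (3, -3), (3, 1). Count: 4.

4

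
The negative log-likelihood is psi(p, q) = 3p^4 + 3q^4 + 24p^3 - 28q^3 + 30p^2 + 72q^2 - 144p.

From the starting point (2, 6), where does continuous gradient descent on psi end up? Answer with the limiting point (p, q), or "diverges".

psi is separable, so gradient descent decouples: p follows -∂psi/∂p, q follows -∂psi/∂q.
∂psi/∂p = 12(p - 1)(p + 3)(p + 4); at p=2 this is 360, so p decreases.
∂psi/∂q = 12q(q - 4)(q - 3); at q=6 this is 432, so q decreases.
p converges to its nearest critical value 1 (a local min of the p-part); q converges to 4. The iterate converges to (1, 4).

(1, 4)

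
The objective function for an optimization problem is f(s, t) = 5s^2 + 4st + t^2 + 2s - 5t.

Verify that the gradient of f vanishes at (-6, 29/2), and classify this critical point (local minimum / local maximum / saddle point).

local minimum

∇f = (10s + 4t + 2, 4s + 2t - 5); substituting (-6, 29/2) gives ∇f = (0, 0), so (-6, 29/2) is indeed a critical point.
The Hessian of f is constant: H = [[10, 4], [4, 2]].
det(H) = 10·2 − 4² = 4.
det(H) > 0 and tr(H) = 12 > 0, so H is positive definite and the point is a local minimum.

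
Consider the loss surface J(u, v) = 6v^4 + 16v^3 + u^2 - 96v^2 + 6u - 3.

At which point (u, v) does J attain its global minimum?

J(u,v) separates as P(u) + Q(v) − 3, so its minimum is min P + min Q − 3.
P'(u) = 2u + 6 vanishes at u ∈ {-3}; Q'(v) = 24v(v - 2)(v + 4) vanishes at v ∈ {-4, 0, 2}.
Local minima of P (where P''>0): P(-3)=-9. Local minima of Q: Q(-4)=-1024, Q(2)=-160.
So the global minimum of J is P(-3) + Q(-4) − 3 = -9 − 1024 − 3 = -1036, attained at (-3, -4).

(-3, -4)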